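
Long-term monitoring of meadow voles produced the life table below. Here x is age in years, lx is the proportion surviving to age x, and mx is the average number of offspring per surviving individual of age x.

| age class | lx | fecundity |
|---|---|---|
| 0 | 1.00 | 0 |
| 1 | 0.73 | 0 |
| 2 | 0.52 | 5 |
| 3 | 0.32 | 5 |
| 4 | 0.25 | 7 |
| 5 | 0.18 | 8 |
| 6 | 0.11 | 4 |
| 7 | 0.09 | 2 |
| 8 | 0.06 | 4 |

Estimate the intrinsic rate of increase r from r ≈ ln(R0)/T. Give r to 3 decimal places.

0.580

R0 = Σ lx·mx = 0 + 0 + 2.6 + 1.6 + 1.75 + 1.44 + 0.44 + 0.18 + 0.24 = 8.25
Σ x·lx·mx = 30.02; T = 30.02/8.25 = 3.63879…
r ≈ ln(R0)/T = ln(8.25)/3.63879… = 0.57992… → 0.580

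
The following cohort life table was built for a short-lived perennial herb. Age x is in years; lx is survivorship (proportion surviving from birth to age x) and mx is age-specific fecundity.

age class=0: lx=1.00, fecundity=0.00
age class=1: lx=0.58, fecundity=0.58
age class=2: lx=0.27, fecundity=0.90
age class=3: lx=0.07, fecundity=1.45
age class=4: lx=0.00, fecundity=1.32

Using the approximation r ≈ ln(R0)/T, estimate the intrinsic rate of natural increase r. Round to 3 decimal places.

R0 = Σ lx·mx = 0 + 0.3364 + 0.243 + 0.1015 + 0 = 0.6809
Σ x·lx·mx = 1.1269; T = 1.1269/0.6809 = 1.65502…
r ≈ ln(R0)/T = ln(0.6809)/1.65502… = -0.23223… → -0.232

-0.232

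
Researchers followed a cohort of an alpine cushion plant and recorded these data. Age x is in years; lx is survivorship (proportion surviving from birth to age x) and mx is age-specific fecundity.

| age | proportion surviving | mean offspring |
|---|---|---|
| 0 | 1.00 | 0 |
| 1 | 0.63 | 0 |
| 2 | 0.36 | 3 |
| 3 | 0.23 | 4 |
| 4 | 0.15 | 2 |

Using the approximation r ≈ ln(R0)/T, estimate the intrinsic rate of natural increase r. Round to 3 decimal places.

R0 = Σ lx·mx = 0 + 0 + 1.08 + 0.92 + 0.3 = 2.3
Σ x·lx·mx = 6.12; T = 6.12/2.3 = 2.66087…
r ≈ ln(R0)/T = ln(2.3)/2.66087… = 0.31302… → 0.313

0.313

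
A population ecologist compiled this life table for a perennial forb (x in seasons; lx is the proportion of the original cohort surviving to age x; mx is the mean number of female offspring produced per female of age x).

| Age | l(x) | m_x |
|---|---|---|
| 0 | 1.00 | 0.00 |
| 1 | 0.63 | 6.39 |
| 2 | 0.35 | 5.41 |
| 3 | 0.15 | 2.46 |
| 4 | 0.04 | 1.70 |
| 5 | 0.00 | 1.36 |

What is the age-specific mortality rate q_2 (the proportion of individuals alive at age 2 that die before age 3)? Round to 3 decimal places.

q_2 = (l_2 − l_3) / l_2 = (0.35 − 0.15) / 0.35
     = 0.2 / 0.35 = 0.571429… → 0.571

0.571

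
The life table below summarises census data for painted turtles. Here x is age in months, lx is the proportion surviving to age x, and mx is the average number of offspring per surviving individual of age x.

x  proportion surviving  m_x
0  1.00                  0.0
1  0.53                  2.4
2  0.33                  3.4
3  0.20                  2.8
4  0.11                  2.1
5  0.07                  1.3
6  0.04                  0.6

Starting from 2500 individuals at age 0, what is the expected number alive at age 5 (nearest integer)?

175

Expected survivors = N0 · l_5 = 2500 × 0.07 = 175 → 175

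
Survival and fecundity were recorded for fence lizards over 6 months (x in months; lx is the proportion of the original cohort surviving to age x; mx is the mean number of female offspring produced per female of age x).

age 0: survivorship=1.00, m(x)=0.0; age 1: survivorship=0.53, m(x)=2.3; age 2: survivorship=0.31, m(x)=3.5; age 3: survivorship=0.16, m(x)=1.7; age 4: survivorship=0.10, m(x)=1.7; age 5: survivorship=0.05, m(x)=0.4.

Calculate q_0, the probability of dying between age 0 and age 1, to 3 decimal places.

0.470

q_0 = (l_0 − l_1) / l_0 = (1 − 0.53) / 1
     = 0.47 / 1 = 0.47 → 0.470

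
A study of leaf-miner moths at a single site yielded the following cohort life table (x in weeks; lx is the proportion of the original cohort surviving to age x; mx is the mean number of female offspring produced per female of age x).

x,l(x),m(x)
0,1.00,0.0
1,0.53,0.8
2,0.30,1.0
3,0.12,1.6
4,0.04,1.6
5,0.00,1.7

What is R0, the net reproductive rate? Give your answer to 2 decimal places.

lx·mx by age: 0, 0.424, 0.3, 0.192, 0.064, 0
R0 = Σ lx·mx = 0.98 → 0.98

0.98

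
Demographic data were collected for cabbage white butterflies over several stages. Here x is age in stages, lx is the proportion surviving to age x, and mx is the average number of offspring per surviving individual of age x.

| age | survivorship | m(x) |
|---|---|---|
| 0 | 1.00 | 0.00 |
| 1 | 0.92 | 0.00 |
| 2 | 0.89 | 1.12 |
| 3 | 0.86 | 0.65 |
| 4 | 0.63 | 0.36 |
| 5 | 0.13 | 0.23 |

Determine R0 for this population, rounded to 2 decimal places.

1.81

lx·mx by age: 0, 0, 0.9968, 0.559, 0.2268, 0.0299
R0 = Σ lx·mx = 1.8125 → 1.81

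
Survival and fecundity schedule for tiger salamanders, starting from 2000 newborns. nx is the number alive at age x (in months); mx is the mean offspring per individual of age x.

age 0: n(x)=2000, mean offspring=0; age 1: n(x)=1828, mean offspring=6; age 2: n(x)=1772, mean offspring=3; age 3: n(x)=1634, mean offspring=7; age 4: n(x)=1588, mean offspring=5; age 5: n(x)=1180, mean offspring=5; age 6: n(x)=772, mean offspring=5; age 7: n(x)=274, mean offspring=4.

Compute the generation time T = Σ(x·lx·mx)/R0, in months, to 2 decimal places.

3.18

lx = nx/n0 = nx/2000: 1, 0.914, 0.886, 0.817, 0.794, 0.59, 0.386, 0.137
lx·mx: 0, 5.484, 2.658, 5.719, 3.97, 2.95, 1.93, 0.548 → R0 = 23.259
x·lx·mx: 0, 5.484, 5.316, 17.157, 15.88, 14.75, 11.58, 3.836 → Σ = 74.003
T = 74.003 / 23.259 = 3.181693… → 3.18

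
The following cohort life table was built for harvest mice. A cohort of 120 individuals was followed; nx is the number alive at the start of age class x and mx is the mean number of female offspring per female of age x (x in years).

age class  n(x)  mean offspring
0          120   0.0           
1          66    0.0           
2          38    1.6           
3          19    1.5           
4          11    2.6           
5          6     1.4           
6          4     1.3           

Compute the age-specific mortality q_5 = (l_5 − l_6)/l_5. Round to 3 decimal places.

lx = nx/n0 = nx/120: 1, 0.55, 0.31667…, 0.15833…, 0.09167…, 0.05, 0.03333…
q_5 = (l_5 − l_6) / l_5 = (0.05 − 0.033333…) / 0.05
     = 0.016667… / 0.05 = 0.333333… → 0.333

0.333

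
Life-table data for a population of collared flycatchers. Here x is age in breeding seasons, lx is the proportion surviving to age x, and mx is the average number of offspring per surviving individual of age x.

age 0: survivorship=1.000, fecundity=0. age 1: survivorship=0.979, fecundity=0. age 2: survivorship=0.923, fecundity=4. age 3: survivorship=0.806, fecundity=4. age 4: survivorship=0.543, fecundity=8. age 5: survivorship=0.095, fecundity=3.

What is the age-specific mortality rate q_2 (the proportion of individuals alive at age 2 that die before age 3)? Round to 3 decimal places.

q_2 = (l_2 − l_3) / l_2 = (0.923 − 0.806) / 0.923
     = 0.117 / 0.923 = 0.126761… → 0.127

0.127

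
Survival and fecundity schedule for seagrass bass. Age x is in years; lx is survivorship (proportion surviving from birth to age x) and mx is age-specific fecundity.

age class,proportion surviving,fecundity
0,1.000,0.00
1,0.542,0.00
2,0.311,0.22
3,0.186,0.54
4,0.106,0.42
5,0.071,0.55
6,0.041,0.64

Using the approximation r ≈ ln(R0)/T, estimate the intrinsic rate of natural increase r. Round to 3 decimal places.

R0 = Σ lx·mx = 0 + 0 + 0.06842 + 0.10044 + 0.04452 + 0.03905 + 0.02624 = 0.27867
Σ x·lx·mx = 0.96893; T = 0.96893/0.27867 = 3.47698…
r ≈ ln(R0)/T = ln(0.27867)/3.47698… = -0.36748… → -0.367

-0.367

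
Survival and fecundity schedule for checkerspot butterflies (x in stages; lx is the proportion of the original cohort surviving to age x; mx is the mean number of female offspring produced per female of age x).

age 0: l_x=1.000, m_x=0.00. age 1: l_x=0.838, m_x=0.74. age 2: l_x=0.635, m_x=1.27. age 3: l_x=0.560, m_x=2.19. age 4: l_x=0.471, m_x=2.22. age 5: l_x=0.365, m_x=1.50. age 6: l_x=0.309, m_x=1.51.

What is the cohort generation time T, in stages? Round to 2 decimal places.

3.32

lx·mx: 0, 0.62012, 0.80645, 1.2264, 1.04562, 0.5475, 0.46659 → R0 = 4.71268
x·lx·mx: 0, 0.62012, 1.6129, 3.6792, 4.18248, 2.7375, 2.79954 → Σ = 15.63174
T = 15.63174 / 4.71268 = 3.316953… → 3.32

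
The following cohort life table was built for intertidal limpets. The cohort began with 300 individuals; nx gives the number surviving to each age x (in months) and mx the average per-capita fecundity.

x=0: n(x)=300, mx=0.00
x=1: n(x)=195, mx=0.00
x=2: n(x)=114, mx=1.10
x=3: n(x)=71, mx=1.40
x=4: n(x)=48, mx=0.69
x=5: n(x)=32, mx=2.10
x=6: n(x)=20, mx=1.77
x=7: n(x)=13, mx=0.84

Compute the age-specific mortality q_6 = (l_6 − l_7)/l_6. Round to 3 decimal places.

lx = nx/n0 = nx/300: 1, 0.65, 0.38, 0.23667…, 0.16, 0.10667…, 0.06667…, 0.04333…
q_6 = (l_6 − l_7) / l_6 = (0.066667… − 0.043333…) / 0.066667…
     = 0.023333… / 0.066667… = 0.35… → 0.350

0.350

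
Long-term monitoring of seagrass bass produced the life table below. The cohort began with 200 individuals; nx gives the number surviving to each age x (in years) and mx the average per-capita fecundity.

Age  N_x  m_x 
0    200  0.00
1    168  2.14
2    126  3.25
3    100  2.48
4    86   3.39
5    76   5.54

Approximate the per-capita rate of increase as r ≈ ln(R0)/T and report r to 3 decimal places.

0.718

lx = nx/n0 = nx/200: 1, 0.84, 0.63, 0.5, 0.43, 0.38
R0 = Σ lx·mx = 0 + 1.7976 + 2.0475 + 1.24 + 1.4577 + 2.1052 = 8.648
Σ x·lx·mx = 25.9694; T = 25.9694/8.648 = 3.00294…
r ≈ ln(R0)/T = ln(8.648)/3.00294… = 0.71841… → 0.718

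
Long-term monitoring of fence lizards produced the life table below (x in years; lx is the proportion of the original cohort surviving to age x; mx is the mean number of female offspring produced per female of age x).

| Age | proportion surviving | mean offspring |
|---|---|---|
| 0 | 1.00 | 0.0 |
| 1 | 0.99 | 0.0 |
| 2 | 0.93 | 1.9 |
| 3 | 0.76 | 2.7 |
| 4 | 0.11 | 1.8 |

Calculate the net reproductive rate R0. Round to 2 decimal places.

4.02

lx·mx by age: 0, 0, 1.767, 2.052, 0.198
R0 = Σ lx·mx = 4.017 → 4.02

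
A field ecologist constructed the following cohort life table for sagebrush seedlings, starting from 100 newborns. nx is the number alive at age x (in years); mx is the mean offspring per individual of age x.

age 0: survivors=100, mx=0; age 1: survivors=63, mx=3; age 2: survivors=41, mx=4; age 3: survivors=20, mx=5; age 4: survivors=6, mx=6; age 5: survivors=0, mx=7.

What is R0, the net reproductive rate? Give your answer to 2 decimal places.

4.89

lx = nx/n0 = nx/100: 1, 0.63, 0.41, 0.2, 0.06, 0
lx·mx by age: 0, 1.89, 1.64, 1, 0.36, 0
R0 = Σ lx·mx = 4.89 → 4.89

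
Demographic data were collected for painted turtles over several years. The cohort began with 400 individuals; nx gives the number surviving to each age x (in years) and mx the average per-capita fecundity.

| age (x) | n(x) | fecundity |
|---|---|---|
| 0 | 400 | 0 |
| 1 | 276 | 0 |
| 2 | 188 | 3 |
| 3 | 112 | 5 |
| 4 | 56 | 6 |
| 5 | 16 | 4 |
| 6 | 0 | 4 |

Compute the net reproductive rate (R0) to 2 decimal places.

lx = nx/n0 = nx/400: 1, 0.69, 0.47, 0.28, 0.14, 0.04, 0
lx·mx by age: 0, 0, 1.41, 1.4, 0.84, 0.16, 0
R0 = Σ lx·mx = 3.81 → 3.81

3.81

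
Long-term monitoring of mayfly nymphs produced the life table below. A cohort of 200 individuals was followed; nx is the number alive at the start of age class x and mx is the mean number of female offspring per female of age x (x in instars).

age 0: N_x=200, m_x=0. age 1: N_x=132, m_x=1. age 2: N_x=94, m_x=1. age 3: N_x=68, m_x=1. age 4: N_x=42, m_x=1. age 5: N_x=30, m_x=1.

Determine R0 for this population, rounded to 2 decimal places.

1.83

lx = nx/n0 = nx/200: 1, 0.66, 0.47, 0.34, 0.21, 0.15
lx·mx by age: 0, 0.66, 0.47, 0.34, 0.21, 0.15
R0 = Σ lx·mx = 1.83 → 1.83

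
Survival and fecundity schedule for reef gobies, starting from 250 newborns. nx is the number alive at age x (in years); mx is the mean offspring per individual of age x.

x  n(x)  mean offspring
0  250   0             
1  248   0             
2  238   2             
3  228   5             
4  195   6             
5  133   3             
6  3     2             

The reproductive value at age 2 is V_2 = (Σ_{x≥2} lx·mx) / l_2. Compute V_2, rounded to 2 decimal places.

lx = nx/n0 = nx/250: 1, 0.992, 0.952, 0.912, 0.78, 0.532, 0.012
lx·mx for x ≥ 2: 1.904, 4.56, 4.68, 1.596, 0.024 → sum = 12.764
V_2 = 12.764 / l_2 = 12.764 / 0.952 = 13.407563… → 13.41

13.41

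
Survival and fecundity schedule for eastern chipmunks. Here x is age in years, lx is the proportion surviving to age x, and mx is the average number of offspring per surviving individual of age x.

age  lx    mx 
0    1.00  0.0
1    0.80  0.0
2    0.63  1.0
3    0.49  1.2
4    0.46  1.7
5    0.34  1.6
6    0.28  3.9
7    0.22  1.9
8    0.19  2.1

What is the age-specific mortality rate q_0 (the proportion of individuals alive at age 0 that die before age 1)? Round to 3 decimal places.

0.200

q_0 = (l_0 − l_1) / l_0 = (1 − 0.8) / 1
     = 0.2 / 1 = 0.2 → 0.200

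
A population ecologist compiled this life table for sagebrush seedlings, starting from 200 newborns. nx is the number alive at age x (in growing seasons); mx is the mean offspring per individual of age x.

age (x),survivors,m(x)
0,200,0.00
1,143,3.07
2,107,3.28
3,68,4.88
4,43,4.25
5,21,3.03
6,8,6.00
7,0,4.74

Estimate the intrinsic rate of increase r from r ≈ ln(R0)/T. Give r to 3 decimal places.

lx = nx/n0 = nx/200: 1, 0.715, 0.535, 0.34, 0.215, 0.105, 0.04, 0
R0 = Σ lx·mx = 0 + 2.19505 + 1.7548 + 1.6592 + 0.91375 + 0.31815 + 0.24 + 0 = 7.08095
Σ x·lx·mx = 17.368; T = 17.368/7.08095 = 2.45278…
r ≈ ln(R0)/T = ln(7.08095)/2.45278… = 0.79804… → 0.798

0.798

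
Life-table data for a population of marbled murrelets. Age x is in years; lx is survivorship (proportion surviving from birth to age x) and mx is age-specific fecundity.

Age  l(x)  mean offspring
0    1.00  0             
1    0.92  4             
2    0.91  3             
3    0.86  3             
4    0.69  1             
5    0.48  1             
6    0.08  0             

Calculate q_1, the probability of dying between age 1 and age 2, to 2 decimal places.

q_1 = (l_1 − l_2) / l_1 = (0.92 − 0.91) / 0.92
     = 0.01 / 0.92 = 0.01087… → 0.01

0.01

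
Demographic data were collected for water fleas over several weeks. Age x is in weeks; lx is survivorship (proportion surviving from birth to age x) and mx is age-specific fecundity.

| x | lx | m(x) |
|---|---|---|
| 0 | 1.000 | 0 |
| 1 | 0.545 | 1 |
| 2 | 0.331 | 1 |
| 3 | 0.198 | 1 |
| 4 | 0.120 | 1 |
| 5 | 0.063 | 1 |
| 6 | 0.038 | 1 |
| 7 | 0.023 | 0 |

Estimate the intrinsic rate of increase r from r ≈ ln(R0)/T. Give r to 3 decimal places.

0.119

R0 = Σ lx·mx = 0 + 0.545 + 0.331 + 0.198 + 0.12 + 0.063 + 0.038 + 0 = 1.295
Σ x·lx·mx = 2.824; T = 2.824/1.295 = 2.18069…
r ≈ ln(R0)/T = ln(1.295)/2.18069… = 0.11855… → 0.119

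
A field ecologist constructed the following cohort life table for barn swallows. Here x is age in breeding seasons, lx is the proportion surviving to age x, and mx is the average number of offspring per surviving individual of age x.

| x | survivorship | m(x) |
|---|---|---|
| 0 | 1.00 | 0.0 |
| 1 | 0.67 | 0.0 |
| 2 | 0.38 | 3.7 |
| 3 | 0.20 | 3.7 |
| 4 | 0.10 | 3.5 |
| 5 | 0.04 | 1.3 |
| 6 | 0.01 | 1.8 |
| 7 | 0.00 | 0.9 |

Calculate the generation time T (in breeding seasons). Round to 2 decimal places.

2.65

lx·mx: 0, 0, 1.406, 0.74, 0.35, 0.052, 0.018, 0 → R0 = 2.566
x·lx·mx: 0, 0, 2.812, 2.22, 1.4, 0.26, 0.108, 0 → Σ = 6.8
T = 6.8 / 2.566 = 2.650039… → 2.65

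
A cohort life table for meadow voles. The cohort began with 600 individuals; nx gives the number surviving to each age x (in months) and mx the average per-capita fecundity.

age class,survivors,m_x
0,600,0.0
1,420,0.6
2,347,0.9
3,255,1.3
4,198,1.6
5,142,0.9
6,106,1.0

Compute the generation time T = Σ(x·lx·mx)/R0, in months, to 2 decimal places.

3.05

lx = nx/n0 = nx/600: 1, 0.7, 0.57833…, 0.425, 0.33, 0.23667…, 0.17667…
lx·mx: 0, 0.42, 0.5205…, 0.5525, 0.528, 0.213…, 0.176667… → R0 = 2.410667…
x·lx·mx: 0, 0.42, 1.041…, 1.6575, 2.112, 1.065…, 1.06… → Σ = 7.3555…
T = 7.3555… / 2.410667… = 3.051231… → 3.05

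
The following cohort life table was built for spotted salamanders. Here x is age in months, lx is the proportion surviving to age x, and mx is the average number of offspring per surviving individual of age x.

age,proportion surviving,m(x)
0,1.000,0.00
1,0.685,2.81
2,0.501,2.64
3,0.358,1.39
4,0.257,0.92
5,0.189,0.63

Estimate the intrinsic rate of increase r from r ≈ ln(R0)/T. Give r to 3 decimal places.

R0 = Σ lx·mx = 0 + 1.92485 + 1.32264 + 0.49762 + 0.23644 + 0.11907 = 4.10062
Σ x·lx·mx = 7.6041; T = 7.6041/4.10062 = 1.85438…
r ≈ ln(R0)/T = ln(4.10062)/1.85438… = 0.76098… → 0.761

0.761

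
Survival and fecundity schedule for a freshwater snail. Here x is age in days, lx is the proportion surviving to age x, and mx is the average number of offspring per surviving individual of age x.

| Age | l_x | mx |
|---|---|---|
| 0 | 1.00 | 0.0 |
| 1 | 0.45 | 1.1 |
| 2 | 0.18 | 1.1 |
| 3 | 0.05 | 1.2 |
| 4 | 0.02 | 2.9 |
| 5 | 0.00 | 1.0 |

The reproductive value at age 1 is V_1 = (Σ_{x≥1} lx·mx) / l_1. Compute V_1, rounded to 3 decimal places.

lx·mx for x ≥ 1: 0.495, 0.198, 0.06, 0.058, 0 → sum = 0.811
V_1 = 0.811 / l_1 = 0.811 / 0.45 = 1.802222… → 1.802

1.802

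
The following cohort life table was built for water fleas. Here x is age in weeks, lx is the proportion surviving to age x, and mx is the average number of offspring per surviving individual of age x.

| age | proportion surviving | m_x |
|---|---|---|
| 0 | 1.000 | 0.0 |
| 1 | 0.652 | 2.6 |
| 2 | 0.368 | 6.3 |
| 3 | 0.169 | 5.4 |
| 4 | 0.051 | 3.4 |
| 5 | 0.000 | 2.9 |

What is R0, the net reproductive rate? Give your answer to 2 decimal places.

lx·mx by age: 0, 1.6952, 2.3184, 0.9126, 0.1734, 0
R0 = Σ lx·mx = 5.0996 → 5.10

5.10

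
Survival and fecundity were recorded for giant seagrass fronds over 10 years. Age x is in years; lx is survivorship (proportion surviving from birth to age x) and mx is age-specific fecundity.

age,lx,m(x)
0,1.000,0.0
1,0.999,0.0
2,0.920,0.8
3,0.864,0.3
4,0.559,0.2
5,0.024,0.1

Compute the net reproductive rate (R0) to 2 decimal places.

1.11

lx·mx by age: 0, 0, 0.736, 0.2592, 0.1118, 0.0024
R0 = Σ lx·mx = 1.1094 → 1.11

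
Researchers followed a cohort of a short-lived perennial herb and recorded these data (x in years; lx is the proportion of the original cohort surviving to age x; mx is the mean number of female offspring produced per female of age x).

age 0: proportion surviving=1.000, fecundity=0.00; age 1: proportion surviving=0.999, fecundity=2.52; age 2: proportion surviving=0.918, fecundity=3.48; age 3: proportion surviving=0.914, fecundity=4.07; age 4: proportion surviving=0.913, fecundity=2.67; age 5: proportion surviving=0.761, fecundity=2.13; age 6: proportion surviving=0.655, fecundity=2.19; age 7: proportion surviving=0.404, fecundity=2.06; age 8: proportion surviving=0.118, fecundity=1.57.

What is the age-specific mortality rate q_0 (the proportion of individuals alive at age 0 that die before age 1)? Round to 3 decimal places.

0.001

q_0 = (l_0 − l_1) / l_0 = (1 − 0.999) / 1
     = 0.001 / 1 = 0.001 → 0.001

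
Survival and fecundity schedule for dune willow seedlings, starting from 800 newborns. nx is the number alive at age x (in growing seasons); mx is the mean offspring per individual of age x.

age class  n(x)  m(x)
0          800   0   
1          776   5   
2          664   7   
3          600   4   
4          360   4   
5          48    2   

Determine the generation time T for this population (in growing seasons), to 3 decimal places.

lx = nx/n0 = nx/800: 1, 0.97, 0.83, 0.75, 0.45, 0.06
lx·mx: 0, 4.85, 5.81, 3, 1.8, 0.12 → R0 = 15.58
x·lx·mx: 0, 4.85, 11.62, 9, 7.2, 0.6 → Σ = 33.27
T = 33.27 / 15.58 = 2.13543… → 2.135

2.135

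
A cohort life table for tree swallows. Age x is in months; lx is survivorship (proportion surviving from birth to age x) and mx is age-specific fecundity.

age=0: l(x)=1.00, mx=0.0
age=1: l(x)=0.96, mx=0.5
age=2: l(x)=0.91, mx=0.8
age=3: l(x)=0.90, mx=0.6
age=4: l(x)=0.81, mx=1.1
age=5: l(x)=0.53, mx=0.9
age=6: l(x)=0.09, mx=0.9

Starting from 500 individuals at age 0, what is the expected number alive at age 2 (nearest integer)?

455

Expected survivors = N0 · l_2 = 500 × 0.91 = 455 → 455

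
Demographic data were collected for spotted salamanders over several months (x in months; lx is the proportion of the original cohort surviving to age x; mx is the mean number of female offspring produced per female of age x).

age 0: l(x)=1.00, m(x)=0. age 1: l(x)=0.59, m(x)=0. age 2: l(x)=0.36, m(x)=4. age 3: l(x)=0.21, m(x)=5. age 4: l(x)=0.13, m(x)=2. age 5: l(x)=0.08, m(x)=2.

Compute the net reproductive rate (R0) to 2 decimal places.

2.91

lx·mx by age: 0, 0, 1.44, 1.05, 0.26, 0.16
R0 = Σ lx·mx = 2.91 → 2.91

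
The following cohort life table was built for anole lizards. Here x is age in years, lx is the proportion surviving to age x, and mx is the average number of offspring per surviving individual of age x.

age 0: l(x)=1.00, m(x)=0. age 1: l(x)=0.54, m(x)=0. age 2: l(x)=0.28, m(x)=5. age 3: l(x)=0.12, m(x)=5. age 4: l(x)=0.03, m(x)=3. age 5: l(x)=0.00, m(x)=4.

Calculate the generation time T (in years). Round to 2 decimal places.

2.37

lx·mx: 0, 0, 1.4, 0.6, 0.09, 0 → R0 = 2.09
x·lx·mx: 0, 0, 2.8, 1.8, 0.36, 0 → Σ = 4.96
T = 4.96 / 2.09 = 2.373206… → 2.37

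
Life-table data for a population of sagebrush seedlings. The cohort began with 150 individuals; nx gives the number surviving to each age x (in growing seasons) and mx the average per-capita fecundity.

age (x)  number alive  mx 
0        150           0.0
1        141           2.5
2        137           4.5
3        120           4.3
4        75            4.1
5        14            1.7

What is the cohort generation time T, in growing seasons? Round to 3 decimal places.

lx = nx/n0 = nx/150: 1, 0.94, 0.91333…, 0.8, 0.5, 0.09333…
lx·mx: 0, 2.35, 4.11…, 3.44, 2.05, 0.158667… → R0 = 12.108667…
x·lx·mx: 0, 2.35, 8.22…, 10.32, 8.2, 0.793333… → Σ = 29.883333…
T = 29.883333… / 12.108667… = 2.467929… → 2.468

2.468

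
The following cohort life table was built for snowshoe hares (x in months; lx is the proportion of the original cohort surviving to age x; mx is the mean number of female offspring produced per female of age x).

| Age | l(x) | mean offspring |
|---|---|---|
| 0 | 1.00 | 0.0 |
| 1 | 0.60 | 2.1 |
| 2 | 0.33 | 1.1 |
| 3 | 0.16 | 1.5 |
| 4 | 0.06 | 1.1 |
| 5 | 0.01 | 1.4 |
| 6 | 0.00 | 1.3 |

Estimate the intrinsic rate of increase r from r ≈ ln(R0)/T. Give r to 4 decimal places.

0.4245

R0 = Σ lx·mx = 0 + 1.26 + 0.363 + 0.24 + 0.066 + 0.014 + 0 = 1.943
Σ x·lx·mx = 3.04; T = 3.04/1.943 = 1.56459…
r ≈ ln(R0)/T = ln(1.943)/1.56459… = 0.424541… → 0.4245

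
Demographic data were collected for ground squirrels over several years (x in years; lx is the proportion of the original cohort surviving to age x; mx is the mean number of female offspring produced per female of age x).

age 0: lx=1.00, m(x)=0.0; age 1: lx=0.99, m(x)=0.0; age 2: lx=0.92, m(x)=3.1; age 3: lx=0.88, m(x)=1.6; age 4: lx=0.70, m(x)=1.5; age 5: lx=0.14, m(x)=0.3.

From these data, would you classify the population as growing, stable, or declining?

growing

R0 = Σ lx·mx = 0 + 0 + 2.852 + 1.408 + 1.05 + 0.042 = 5.352
R0 > 1, so the population is growing.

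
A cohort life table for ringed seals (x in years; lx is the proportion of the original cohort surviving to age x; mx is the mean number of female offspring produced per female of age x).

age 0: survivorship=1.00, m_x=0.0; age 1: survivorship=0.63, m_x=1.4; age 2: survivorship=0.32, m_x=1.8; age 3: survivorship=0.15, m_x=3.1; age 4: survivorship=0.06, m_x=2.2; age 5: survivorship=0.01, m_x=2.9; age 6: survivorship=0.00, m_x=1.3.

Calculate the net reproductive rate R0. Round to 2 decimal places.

lx·mx by age: 0, 0.882, 0.576, 0.465, 0.132, 0.029, 0
R0 = Σ lx·mx = 2.084 → 2.08

2.08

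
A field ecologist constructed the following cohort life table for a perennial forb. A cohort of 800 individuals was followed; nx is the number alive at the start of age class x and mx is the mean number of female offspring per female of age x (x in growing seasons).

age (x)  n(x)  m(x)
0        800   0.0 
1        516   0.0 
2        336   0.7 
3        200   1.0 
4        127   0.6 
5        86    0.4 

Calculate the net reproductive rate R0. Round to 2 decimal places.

lx = nx/n0 = nx/800: 1, 0.645, 0.42, 0.25, 0.15875, 0.1075
lx·mx by age: 0, 0, 0.294, 0.25, 0.09525, 0.043
R0 = Σ lx·mx = 0.68225 → 0.68

0.68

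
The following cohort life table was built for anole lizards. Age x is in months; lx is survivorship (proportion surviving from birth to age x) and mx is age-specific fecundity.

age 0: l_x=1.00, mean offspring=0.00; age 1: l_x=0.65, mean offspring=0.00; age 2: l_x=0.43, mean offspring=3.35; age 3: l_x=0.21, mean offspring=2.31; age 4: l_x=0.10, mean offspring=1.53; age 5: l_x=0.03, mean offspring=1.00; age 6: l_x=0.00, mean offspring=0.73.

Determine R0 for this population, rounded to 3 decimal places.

2.109

lx·mx by age: 0, 0, 1.4405, 0.4851, 0.153, 0.03, 0
R0 = Σ lx·mx = 2.1086 → 2.109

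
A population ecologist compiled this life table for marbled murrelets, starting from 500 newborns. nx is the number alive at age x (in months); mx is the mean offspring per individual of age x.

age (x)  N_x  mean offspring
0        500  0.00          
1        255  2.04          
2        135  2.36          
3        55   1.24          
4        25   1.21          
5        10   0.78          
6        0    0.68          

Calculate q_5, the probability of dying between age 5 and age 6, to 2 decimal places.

1.00

lx = nx/n0 = nx/500: 1, 0.51, 0.27, 0.11, 0.05, 0.02, 0
q_5 = (l_5 − l_6) / l_5 = (0.02 − 0) / 0.02
     = 0.02 / 0.02 = 1 → 1.00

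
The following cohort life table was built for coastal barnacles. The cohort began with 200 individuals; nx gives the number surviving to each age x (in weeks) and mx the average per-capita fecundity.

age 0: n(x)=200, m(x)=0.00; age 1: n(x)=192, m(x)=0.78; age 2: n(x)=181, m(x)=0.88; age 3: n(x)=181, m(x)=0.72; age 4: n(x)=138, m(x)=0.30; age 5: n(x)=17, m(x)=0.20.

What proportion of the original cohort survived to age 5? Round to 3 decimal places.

l_5 = n_5/n_0 = 17/200 = 0.085 → 0.085

0.085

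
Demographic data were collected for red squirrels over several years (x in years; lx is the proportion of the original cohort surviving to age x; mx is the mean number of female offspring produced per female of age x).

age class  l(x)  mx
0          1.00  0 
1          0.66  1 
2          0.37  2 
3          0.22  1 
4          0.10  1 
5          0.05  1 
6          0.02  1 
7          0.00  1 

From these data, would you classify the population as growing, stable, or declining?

growing

R0 = Σ lx·mx = 0 + 0.66 + 0.74 + 0.22 + 0.1 + 0.05 + 0.02 + 0 = 1.79
R0 > 1, so the population is growing.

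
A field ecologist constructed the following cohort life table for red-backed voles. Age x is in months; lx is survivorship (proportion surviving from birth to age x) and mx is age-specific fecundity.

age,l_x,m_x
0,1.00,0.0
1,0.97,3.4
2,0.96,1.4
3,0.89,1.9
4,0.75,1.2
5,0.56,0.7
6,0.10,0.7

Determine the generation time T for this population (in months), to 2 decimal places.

2.21

lx·mx: 0, 3.298, 1.344, 1.691, 0.9, 0.392, 0.07 → R0 = 7.695
x·lx·mx: 0, 3.298, 2.688, 5.073, 3.6, 1.96, 0.42 → Σ = 17.039
T = 17.039 / 7.695 = 2.214295… → 2.21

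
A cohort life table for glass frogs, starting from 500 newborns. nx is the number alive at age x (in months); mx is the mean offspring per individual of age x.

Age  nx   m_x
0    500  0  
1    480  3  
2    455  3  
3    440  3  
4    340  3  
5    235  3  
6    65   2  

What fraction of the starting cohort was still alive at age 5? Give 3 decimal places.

0.470

l_5 = n_5/n_0 = 235/500 = 0.47 → 0.470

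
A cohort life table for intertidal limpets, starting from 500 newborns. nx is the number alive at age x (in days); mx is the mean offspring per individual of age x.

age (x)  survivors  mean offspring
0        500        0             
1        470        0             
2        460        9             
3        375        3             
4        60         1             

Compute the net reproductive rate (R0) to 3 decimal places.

lx = nx/n0 = nx/500: 1, 0.94, 0.92, 0.75, 0.12
lx·mx by age: 0, 0, 8.28, 2.25, 0.12
R0 = Σ lx·mx = 10.65 → 10.650

10.650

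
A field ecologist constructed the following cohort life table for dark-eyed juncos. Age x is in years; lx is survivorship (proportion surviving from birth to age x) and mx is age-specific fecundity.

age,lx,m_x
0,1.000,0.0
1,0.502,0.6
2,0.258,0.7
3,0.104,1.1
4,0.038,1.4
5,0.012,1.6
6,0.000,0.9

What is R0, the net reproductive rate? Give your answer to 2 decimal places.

lx·mx by age: 0, 0.3012, 0.1806, 0.1144, 0.0532, 0.0192, 0
R0 = Σ lx·mx = 0.6686 → 0.67

0.67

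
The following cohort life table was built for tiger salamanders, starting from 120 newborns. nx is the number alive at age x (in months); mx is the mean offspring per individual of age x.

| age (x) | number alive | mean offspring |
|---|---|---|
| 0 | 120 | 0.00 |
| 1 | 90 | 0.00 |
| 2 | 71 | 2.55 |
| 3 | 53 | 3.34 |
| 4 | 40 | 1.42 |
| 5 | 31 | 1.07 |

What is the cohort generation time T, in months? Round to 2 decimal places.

2.87

lx = nx/n0 = nx/120: 1, 0.75, 0.59167…, 0.44167…, 0.33333…, 0.25833…
lx·mx: 0, 0, 1.50875…, 1.475167…, 0.473333…, 0.276417… → R0 = 3.733667…
x·lx·mx: 0, 0, 3.0175…, 4.4255…, 1.893333…, 1.382083… → Σ = 10.718417…
T = 10.718417… / 3.733667… = 2.870748… → 2.87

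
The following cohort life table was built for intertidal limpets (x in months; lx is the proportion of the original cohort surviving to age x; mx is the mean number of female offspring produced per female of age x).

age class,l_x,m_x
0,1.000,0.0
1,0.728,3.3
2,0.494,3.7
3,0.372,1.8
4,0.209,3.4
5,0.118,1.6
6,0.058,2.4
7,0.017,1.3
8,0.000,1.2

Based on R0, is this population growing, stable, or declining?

R0 = Σ lx·mx = 0 + 2.4024 + 1.8278 + 0.6696 + 0.7106 + 0.1888 + 0.1392 + 0.0221 + 0 = 5.9605
R0 > 1, so the population is growing.

growing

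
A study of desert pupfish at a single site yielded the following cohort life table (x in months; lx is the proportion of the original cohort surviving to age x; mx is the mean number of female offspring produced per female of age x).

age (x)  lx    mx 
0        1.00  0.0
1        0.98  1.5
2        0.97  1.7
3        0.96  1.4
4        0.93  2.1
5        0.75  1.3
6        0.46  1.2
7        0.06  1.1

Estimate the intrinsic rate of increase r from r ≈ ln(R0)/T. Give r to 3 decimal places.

R0 = Σ lx·mx = 0 + 1.47 + 1.649 + 1.344 + 1.953 + 0.975 + 0.552 + 0.066 = 8.009
Σ x·lx·mx = 25.261; T = 25.261/8.009 = 3.15408…
r ≈ ln(R0)/T = ln(8.009)/3.15408… = 0.65964… → 0.660

0.660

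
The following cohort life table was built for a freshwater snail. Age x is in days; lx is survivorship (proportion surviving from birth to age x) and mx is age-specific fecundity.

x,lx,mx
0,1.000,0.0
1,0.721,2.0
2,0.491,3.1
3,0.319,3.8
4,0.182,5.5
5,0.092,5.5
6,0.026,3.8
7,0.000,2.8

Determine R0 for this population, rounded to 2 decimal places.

lx·mx by age: 0, 1.442, 1.5221, 1.2122, 1.001, 0.506, 0.0988, 0
R0 = Σ lx·mx = 5.7821 → 5.78

5.78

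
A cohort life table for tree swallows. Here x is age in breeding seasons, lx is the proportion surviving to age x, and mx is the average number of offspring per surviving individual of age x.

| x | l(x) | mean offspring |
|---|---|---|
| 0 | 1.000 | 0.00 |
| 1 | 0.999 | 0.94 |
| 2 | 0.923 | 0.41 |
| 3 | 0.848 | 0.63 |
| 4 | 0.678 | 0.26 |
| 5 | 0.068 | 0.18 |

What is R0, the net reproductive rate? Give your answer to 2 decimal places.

lx·mx by age: 0, 0.93906, 0.37843, 0.53424, 0.17628, 0.01224
R0 = Σ lx·mx = 2.04025 → 2.04

2.04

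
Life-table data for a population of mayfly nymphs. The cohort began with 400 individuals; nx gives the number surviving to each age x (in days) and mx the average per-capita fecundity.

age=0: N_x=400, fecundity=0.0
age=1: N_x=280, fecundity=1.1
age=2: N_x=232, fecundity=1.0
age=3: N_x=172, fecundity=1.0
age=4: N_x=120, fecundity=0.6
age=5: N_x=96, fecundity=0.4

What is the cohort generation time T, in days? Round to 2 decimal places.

lx = nx/n0 = nx/400: 1, 0.7, 0.58, 0.43, 0.3, 0.24
lx·mx: 0, 0.77, 0.58, 0.43, 0.18, 0.096 → R0 = 2.056
x·lx·mx: 0, 0.77, 1.16, 1.29, 0.72, 0.48 → Σ = 4.42
T = 4.42 / 2.056 = 2.149805… → 2.15

2.15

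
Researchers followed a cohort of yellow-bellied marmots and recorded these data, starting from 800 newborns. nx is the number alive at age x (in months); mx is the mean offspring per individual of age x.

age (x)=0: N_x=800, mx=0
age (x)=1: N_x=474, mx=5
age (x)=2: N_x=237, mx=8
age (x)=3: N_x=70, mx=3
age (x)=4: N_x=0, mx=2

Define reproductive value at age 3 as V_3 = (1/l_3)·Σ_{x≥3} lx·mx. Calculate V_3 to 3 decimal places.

3.000

lx = nx/n0 = nx/800: 1, 0.5925, 0.29625, 0.0875, 0
lx·mx for x ≥ 3: 0.2625, 0 → sum = 0.2625
V_3 = 0.2625 / l_3 = 0.2625 / 0.0875 = 3 → 3.000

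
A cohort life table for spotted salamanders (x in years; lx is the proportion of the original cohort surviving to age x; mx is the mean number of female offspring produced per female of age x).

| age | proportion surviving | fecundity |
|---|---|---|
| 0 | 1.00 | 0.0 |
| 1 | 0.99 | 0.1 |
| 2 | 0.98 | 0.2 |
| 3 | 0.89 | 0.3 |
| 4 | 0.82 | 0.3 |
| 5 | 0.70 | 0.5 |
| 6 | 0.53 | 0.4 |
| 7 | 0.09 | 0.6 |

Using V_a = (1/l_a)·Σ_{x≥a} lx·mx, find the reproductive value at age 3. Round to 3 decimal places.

1.269

lx·mx for x ≥ 3: 0.267, 0.246, 0.35, 0.212, 0.054 → sum = 1.129
V_3 = 1.129 / l_3 = 1.129 / 0.89 = 1.268539… → 1.269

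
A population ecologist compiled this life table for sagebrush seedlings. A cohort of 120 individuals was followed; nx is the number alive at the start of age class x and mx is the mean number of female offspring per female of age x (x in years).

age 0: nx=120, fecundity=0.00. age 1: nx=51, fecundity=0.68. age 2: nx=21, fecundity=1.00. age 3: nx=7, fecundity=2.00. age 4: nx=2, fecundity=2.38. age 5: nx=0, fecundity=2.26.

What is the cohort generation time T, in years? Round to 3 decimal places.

lx = nx/n0 = nx/120: 1, 0.425, 0.175, 0.05833…, 0.01667…, 0
lx·mx: 0, 0.289, 0.175, 0.116667…, 0.039667…, 0 → R0 = 0.620333…
x·lx·mx: 0, 0.289, 0.35, 0.35…, 0.158667…, 0 → Σ = 1.147667…
T = 1.147667… / 0.620333… = 1.850081… → 1.850

1.850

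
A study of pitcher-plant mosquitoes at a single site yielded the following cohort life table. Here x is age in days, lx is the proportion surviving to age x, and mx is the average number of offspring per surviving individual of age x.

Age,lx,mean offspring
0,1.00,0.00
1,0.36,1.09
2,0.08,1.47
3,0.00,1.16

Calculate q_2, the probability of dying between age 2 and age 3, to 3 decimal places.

1.000

q_2 = (l_2 − l_3) / l_2 = (0.08 − 0) / 0.08
     = 0.08 / 0.08 = 1 → 1.000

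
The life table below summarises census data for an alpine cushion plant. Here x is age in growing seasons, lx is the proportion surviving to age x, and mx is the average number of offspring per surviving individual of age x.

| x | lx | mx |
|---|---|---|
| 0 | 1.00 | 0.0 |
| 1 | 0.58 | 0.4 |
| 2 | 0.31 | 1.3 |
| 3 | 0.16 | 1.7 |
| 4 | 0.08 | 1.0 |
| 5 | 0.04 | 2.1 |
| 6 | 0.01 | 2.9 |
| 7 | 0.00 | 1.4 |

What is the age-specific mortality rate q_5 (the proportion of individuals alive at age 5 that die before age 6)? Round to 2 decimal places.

0.75

q_5 = (l_5 − l_6) / l_5 = (0.04 − 0.01) / 0.04
     = 0.03 / 0.04 = 0.75 → 0.75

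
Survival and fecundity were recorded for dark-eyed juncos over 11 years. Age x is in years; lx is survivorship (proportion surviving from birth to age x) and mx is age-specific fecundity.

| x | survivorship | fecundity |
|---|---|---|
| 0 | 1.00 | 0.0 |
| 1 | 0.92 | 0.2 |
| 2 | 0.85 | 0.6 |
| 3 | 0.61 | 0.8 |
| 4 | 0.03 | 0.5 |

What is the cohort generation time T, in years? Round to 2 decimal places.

lx·mx: 0, 0.184, 0.51, 0.488, 0.015 → R0 = 1.197
x·lx·mx: 0, 0.184, 1.02, 1.464, 0.06 → Σ = 2.728
T = 2.728 / 1.197 = 2.279031… → 2.28

2.28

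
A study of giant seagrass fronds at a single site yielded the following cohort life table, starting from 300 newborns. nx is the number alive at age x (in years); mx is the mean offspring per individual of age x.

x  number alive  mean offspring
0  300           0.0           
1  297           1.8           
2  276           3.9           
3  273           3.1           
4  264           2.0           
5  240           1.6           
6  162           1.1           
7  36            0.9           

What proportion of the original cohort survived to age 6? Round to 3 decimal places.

0.540

l_6 = n_6/n_0 = 162/300 = 0.54 → 0.540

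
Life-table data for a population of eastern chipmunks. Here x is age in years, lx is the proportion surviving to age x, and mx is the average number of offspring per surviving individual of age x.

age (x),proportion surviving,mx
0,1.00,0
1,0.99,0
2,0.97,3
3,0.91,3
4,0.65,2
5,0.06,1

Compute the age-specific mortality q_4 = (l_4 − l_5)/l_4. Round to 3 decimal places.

0.908

q_4 = (l_4 − l_5) / l_4 = (0.65 − 0.06) / 0.65
     = 0.59 / 0.65 = 0.907692… → 0.908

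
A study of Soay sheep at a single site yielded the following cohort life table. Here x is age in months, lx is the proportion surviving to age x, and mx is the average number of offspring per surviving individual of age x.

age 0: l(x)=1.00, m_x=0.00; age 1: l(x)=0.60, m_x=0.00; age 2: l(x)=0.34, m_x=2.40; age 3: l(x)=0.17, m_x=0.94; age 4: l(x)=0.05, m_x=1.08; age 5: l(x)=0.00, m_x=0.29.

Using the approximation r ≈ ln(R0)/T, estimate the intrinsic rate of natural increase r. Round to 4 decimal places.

0.0130

R0 = Σ lx·mx = 0 + 0 + 0.816 + 0.1598 + 0.054 + 0 = 1.0298
Σ x·lx·mx = 2.3274; T = 2.3274/1.0298 = 2.26005…
r ≈ ln(R0)/T = ln(1.0298)/2.26005… = 0.012993… → 0.0130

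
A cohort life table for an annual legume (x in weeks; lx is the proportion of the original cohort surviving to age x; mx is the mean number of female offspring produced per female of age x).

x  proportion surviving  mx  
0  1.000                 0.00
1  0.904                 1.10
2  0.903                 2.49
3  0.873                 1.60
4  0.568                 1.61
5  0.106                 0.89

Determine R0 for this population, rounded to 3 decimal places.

lx·mx by age: 0, 0.9944, 2.24847, 1.3968, 0.91448, 0.09434
R0 = Σ lx·mx = 5.64849 → 5.648

5.648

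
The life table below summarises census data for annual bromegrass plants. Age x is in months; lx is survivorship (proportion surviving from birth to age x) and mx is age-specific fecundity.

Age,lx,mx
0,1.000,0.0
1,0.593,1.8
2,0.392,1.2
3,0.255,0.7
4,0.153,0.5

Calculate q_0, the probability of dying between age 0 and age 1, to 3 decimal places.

0.407

q_0 = (l_0 − l_1) / l_0 = (1 − 0.593) / 1
     = 0.407 / 1 = 0.407 → 0.407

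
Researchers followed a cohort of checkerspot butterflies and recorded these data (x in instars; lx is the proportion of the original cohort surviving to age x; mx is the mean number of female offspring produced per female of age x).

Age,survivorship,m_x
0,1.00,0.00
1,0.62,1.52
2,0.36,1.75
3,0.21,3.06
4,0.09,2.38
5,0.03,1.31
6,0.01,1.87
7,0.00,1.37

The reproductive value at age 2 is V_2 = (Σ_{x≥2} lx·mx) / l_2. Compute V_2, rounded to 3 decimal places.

4.291

lx·mx for x ≥ 2: 0.63, 0.6426, 0.2142, 0.0393, 0.0187, 0 → sum = 1.5448
V_2 = 1.5448 / l_2 = 1.5448 / 0.36 = 4.291111… → 4.291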